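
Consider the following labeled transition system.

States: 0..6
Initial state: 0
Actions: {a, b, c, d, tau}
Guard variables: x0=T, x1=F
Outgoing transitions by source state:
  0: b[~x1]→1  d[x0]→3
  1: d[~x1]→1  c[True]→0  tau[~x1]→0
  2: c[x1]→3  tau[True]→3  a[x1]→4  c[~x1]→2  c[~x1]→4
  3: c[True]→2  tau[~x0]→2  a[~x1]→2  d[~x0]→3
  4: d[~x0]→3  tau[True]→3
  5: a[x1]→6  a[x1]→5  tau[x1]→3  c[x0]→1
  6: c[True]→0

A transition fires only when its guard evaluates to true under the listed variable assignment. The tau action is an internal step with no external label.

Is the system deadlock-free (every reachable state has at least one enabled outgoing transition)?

R = {0,1,2,3,4}
  0: b→1  d→3  [deg 2]
  1: c→0  d→1  tau→0  [deg 3]
  2: c→2  c→4  tau→3  [deg 3]
  3: a→2  c→2  [deg 2]
  4: tau→3  [deg 1]

Answer: DEADLOCK-FREE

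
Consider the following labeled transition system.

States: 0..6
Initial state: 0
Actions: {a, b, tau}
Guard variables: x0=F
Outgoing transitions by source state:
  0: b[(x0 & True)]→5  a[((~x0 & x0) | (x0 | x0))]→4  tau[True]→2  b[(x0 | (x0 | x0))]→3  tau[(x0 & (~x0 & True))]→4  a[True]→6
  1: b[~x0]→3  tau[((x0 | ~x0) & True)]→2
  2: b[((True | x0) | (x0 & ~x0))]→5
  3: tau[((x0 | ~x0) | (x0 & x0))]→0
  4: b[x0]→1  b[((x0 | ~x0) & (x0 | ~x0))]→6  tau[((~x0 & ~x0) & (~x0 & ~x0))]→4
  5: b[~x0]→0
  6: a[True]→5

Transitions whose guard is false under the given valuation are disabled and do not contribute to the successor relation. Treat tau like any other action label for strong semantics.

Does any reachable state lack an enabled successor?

Answer: DEADLOCK-FREE

Analysis:
R = {0,2,5,6}
  0: a→6  tau→2  [deg 2]
  2: b→5  [deg 1]
  5: b→0  [deg 1]
  6: a→5  [deg 1]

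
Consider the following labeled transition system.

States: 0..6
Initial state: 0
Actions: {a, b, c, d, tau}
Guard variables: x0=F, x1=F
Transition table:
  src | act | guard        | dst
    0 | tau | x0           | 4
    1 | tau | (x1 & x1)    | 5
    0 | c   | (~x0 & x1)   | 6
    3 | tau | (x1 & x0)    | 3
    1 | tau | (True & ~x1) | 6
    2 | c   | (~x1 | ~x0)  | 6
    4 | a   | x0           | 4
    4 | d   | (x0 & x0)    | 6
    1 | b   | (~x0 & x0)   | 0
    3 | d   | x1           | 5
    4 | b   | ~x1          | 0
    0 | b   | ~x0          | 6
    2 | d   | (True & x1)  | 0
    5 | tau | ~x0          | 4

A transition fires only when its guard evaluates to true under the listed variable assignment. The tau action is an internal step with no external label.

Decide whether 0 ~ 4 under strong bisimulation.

Answer: NOT BISIMILAR

Working:
Bisimulation quotient by refinement:
  round 0: {{0,1,2,3,4,5,6}}
  round 1: {{0,4},{1,5},{2},{3,6}}
  round 2: {{0},{1},{2},{3,6},{4},{5}}
Fixed point at round 3; 6 class(es).
0∈{0}, 4∈{4}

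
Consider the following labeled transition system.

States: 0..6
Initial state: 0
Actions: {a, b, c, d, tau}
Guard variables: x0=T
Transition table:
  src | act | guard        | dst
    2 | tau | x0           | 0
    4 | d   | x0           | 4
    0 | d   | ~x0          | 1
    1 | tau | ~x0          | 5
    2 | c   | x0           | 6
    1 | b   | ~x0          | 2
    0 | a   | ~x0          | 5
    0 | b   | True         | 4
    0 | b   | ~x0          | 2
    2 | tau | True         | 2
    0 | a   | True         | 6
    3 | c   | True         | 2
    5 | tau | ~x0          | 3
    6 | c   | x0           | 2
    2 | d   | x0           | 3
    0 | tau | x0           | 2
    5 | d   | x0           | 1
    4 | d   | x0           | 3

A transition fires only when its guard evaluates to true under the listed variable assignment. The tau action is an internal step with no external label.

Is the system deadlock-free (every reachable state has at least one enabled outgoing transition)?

Reachable = {0,2,3,4,6}
  0: a→6  b→4  tau→2  [deg 3]
  2: c→6  d→3  tau→0  tau→2  [deg 4]
  3: c→2  [deg 1]
  4: d→3  d→4  [deg 2]
  6: c→2  [deg 1]

Answer: DEADLOCK-FREE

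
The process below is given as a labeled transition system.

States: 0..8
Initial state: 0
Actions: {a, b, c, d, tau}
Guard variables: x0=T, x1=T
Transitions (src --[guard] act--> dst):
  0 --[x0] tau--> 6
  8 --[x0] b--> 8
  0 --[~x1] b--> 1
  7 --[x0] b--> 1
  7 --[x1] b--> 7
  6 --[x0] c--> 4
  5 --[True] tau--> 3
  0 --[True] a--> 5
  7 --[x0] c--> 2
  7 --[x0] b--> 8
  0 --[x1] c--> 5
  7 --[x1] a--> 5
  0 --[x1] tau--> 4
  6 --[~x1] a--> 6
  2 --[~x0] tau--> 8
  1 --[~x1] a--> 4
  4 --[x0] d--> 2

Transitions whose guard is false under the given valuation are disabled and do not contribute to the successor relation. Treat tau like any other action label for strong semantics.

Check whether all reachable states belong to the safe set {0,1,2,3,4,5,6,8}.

Safe = {0,1,2,3,4,5,6,8}
Reach set: {0,2,3,4,5,6}
  0: ✓
  2: ✓
  3: ✓
  4: ✓
  5: ✓
  6: ✓

Answer: INVARIANT HOLDS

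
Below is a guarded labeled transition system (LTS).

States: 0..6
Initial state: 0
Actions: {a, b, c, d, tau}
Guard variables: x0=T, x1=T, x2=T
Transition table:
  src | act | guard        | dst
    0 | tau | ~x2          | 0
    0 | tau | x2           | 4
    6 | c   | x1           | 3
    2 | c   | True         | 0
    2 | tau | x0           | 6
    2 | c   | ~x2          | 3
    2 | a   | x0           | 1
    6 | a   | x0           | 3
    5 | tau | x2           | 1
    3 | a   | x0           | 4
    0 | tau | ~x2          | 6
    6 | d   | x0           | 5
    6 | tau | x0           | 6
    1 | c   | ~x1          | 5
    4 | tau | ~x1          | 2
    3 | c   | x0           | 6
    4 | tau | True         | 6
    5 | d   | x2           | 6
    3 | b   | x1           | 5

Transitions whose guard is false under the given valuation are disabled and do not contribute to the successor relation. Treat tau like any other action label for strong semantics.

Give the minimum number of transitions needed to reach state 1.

Layered search for 1:
  depth 0: {0}
  depth 1: {4}
  depth 2: {6}
  depth 3: {3,5}
  depth 4: {1}
1 enters at depth 4; path tau·tau·d·tau

Answer: 4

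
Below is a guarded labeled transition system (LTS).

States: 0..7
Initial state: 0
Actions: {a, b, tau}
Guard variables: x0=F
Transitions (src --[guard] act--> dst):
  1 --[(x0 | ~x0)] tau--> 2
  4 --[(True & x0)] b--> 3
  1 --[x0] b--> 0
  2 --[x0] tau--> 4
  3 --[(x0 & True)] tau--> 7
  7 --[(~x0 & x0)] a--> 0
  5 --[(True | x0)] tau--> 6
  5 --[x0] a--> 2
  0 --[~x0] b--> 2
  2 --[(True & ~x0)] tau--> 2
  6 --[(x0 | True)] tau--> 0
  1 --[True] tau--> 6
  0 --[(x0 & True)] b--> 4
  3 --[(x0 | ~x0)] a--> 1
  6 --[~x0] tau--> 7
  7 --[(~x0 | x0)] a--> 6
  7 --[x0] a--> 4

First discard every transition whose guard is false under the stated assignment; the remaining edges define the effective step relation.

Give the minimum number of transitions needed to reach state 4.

Answer: UNREACHABLE

Working:
Layered search for 4:
  L0 = {0}
  L1 = {2}
4 never appears.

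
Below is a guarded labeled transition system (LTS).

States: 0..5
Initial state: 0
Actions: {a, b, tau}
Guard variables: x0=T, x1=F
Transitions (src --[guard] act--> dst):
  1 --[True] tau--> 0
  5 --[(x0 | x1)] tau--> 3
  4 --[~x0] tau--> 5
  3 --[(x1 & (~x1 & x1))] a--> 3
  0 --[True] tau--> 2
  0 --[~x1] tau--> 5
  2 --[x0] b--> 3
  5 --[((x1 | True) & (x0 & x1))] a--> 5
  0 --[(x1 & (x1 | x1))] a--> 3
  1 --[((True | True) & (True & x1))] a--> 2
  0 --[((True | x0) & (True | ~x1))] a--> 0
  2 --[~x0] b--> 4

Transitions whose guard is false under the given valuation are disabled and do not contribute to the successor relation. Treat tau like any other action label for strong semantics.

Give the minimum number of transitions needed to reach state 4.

Answer: UNREACHABLE

Analysis:
BFS to 4:
  depth 0: {0}
  depth 1: {2,5}
  depth 2: {3}
4 never appears.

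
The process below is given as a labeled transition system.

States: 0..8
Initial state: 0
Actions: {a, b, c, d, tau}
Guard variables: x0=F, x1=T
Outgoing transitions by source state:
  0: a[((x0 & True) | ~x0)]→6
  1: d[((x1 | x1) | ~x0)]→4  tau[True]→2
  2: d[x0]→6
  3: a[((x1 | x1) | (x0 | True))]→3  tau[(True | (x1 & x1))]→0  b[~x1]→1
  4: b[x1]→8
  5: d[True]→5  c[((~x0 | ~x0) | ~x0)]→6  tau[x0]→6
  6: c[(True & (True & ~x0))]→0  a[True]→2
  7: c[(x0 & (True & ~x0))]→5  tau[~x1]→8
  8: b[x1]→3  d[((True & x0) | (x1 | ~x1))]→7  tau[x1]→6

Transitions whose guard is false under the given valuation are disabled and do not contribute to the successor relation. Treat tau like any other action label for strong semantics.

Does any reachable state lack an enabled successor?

Answer: DEADLOCK at state 2

Analysis:
Reach set: {0,2,6}
  0: a→6  [1 out]
  2: ∅  [STUCK]
  6: a→2  c→0  [2 out]
trace reaching 2: a·a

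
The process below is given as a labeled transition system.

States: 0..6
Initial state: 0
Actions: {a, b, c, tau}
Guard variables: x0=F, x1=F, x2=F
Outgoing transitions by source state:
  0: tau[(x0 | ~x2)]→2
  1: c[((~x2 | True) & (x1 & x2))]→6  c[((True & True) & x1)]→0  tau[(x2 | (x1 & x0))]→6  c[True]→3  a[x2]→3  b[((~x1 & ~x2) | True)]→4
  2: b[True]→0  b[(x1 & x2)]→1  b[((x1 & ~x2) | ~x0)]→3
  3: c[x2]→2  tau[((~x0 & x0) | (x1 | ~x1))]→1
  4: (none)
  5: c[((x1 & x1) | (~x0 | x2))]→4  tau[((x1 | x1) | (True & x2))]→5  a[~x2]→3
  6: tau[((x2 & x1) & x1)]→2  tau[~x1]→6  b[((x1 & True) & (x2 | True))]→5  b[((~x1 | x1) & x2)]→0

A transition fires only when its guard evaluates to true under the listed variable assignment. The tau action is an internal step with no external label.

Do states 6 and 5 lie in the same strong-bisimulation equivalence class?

Compute ~ classes (split until stable):
  round 0: {{0,1,2,3,4,5,6}}
  round 1: {{0,3,6},{1},{2},{4},{5}}
  round 2: {{0},{1},{2},{3},{4},{5},{6}}
stable after 3 split(s): 7 block(s)
6∈{6}, 5∈{5}

Answer: NOT BISIMILAR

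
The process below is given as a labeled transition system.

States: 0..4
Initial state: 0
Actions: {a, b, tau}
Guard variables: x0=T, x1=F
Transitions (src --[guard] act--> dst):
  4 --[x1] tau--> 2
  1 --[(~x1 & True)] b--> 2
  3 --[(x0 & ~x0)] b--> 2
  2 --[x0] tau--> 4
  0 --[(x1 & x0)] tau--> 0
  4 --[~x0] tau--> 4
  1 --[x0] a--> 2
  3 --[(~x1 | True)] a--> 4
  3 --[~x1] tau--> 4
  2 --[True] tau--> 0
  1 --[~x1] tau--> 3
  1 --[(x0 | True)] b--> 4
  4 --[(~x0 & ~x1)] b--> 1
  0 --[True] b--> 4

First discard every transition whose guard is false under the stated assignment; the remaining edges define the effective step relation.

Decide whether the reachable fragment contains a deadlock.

R = {0,4}
  0: b→4  [deg 1]
  4: ∅  [no exit]
trace reaching 4: b

Answer: DEADLOCK at state 4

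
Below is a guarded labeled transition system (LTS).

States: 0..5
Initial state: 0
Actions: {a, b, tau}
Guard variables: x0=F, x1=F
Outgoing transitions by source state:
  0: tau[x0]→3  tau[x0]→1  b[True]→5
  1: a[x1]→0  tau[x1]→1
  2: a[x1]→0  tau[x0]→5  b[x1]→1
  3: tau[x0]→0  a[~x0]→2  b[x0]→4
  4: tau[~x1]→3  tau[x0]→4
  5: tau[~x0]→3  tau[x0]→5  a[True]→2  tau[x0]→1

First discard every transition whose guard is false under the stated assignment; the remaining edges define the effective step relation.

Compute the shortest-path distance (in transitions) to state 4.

Breadth-first toward 4:
  depth 0: {0}
  depth 1: {5}
  depth 2: {2,3}
4 never appears.

Answer: UNREACHABLE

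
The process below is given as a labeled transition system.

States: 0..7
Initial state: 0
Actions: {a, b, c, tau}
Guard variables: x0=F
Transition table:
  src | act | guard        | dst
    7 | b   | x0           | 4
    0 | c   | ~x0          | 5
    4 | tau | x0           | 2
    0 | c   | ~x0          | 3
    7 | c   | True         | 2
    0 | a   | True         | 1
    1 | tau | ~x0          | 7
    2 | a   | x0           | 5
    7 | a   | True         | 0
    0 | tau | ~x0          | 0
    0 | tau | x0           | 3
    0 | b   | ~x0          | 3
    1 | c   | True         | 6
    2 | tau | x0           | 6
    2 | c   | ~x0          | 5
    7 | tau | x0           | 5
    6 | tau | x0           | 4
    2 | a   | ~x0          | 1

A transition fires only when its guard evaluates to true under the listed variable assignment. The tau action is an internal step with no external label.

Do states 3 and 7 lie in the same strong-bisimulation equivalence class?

Answer: NOT BISIMILAR

Trace:
Compute ~ classes (split until stable):
  π0 = {{0,1,2,3,4,5,6,7}}
  π1 = {{0},{1},{2,7},{3,4,5,6}}
  π2 = {{0},{1},{2},{3,4,5,6},{7}}
stable after 3 split(s): 5 block(s)
[3]={3,4,5,6}  [7]={7}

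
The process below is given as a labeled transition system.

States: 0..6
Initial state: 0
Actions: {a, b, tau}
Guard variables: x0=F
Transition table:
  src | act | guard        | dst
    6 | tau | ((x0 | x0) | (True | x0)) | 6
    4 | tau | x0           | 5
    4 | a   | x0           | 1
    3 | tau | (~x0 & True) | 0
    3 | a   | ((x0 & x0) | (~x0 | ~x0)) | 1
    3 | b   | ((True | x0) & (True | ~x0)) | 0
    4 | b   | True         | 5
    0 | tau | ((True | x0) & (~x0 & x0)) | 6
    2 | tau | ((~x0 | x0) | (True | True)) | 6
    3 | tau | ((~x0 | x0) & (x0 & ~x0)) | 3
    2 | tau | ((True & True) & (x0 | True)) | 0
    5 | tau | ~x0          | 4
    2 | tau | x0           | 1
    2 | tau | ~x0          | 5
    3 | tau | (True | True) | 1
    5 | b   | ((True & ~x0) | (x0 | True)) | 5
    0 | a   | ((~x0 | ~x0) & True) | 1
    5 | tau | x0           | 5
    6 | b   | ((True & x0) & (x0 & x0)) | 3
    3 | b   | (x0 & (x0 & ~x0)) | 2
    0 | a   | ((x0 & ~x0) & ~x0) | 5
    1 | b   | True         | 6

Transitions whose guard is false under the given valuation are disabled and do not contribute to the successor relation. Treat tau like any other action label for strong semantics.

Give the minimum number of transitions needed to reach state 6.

BFS to 6:
  Layer 0: {0}
  Layer 1: {1}
  Layer 2: {6}
6 enters at depth 2; path a·b

Answer: 2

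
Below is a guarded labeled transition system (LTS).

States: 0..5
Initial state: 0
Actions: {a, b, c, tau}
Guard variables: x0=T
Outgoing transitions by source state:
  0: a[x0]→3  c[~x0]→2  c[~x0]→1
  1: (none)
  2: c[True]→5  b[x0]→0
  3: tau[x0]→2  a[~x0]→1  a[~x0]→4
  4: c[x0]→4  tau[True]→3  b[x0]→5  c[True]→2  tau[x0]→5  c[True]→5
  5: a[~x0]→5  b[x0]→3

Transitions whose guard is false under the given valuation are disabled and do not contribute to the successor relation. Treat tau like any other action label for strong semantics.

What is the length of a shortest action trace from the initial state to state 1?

Answer: UNREACHABLE

Trace:
Breadth-first toward 1:
  depth 0: {0}
  depth 1: {3}
  depth 2: {2}
  depth 3: {5}
1 never appears.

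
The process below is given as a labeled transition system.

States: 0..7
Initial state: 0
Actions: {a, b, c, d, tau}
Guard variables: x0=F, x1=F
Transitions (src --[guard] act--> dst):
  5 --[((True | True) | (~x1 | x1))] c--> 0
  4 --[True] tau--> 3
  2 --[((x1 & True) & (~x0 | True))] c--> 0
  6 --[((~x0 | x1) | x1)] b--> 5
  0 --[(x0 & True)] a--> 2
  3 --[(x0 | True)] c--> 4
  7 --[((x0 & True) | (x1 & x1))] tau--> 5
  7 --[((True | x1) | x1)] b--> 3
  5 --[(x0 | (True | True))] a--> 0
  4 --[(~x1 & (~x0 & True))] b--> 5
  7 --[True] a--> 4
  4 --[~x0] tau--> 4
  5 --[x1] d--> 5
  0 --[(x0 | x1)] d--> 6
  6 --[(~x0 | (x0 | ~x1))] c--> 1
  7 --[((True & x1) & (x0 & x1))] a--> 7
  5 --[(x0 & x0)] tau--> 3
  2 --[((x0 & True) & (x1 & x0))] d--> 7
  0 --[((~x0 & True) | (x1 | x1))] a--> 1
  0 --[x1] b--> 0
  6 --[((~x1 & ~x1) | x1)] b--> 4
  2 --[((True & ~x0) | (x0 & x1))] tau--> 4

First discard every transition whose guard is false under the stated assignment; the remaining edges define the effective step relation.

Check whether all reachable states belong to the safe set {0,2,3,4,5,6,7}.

Answer: INVARIANT VIOLATED at state 1

Trace:
Allowed set {0,2,3,4,5,6,7}
Reachable = {0,1}
  0: safe
  1: VIOLATES
reach 1 via a — violates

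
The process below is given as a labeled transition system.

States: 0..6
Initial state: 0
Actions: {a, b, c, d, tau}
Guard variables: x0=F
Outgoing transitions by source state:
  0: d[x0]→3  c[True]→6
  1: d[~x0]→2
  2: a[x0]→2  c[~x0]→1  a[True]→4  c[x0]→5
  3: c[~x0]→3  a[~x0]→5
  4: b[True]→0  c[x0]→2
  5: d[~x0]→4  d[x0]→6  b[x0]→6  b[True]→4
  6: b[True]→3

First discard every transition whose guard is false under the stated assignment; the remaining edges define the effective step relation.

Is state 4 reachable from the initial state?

Guard filter leaves 10 enabled edge(s).
L0 = {0}
L1 = {6}  total {0,6}
L2 = {3}  total {0,3,6}
L3 = {5}  total {0,3,5,6}
L4 = {4}  total {0,3,4,5,6}
R = {0,3,4,5,6}
Path to 4: c·b·a·d

Answer: REACHABLE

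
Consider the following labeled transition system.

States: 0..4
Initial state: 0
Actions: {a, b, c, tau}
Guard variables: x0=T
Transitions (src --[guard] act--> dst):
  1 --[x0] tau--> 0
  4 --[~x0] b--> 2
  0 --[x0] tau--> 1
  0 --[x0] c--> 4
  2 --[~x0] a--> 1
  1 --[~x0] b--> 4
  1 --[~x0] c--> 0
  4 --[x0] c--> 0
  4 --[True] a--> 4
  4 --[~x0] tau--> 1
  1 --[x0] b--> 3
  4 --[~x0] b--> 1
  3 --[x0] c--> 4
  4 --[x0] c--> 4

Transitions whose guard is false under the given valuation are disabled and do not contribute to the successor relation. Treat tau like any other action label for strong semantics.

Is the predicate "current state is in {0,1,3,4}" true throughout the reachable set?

Inv-set: {0,1,3,4}
Reach set: {0,1,3,4}
  0: ✓
  1: ✓
  3: ✓
  4: ✓

Answer: INVARIANT HOLDS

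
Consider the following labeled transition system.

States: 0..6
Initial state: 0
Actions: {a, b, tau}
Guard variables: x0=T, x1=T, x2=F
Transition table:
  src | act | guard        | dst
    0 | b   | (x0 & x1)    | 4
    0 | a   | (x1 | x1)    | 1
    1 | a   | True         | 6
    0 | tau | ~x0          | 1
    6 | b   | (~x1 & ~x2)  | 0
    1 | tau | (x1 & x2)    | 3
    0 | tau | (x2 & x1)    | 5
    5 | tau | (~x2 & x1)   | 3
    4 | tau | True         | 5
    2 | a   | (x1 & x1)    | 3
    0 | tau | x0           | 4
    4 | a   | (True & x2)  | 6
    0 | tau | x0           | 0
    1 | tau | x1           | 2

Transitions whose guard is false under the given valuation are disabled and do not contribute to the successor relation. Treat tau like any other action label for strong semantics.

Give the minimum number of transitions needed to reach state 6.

Answer: 2

Working:
BFS to 6:
  L0 = {0}
  L1 = {1,4}
  L2 = {2,5,6}
first hit 6 at d=2 via a·a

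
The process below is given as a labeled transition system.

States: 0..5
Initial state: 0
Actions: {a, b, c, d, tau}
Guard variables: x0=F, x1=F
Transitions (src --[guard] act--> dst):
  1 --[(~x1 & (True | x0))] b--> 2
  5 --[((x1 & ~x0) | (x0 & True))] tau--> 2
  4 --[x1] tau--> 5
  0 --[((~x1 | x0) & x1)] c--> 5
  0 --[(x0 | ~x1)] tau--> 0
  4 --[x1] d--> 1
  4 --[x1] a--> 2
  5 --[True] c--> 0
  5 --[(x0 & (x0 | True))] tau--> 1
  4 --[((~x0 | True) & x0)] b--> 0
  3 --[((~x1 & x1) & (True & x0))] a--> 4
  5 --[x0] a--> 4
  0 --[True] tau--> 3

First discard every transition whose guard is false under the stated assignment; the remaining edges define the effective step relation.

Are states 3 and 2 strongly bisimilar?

Compute ~ classes (split until stable):
  P[0] = {{0,1,2,3,4,5}}
  P[1] = {{0},{1},{2,3,4},{5}}
4 equivalence class(es) (converged in 2)
3∈{2,3,4}, 2∈{2,3,4}

Answer: BISIMILAR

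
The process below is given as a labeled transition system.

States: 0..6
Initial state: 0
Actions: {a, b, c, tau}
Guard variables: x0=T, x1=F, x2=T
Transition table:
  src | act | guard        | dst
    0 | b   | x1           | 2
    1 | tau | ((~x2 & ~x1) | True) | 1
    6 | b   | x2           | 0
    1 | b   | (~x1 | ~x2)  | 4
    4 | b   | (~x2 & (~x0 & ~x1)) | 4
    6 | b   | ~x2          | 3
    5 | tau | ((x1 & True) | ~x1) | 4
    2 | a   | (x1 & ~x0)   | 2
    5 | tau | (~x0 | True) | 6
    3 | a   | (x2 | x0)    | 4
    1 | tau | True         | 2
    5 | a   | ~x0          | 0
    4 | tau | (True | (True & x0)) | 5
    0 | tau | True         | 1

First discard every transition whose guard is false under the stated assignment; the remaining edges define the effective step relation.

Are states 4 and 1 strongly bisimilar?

Answer: NOT BISIMILAR

Analysis:
Bisimulation quotient by refinement:
  P[0] = {{0,1,2,3,4,5,6}}
  P[1] = {{0,4,5},{1},{2},{3},{6}}
  P[2] = {{0},{1},{2},{3},{4},{5},{6}}
7 equivalence class(es) (converged in 3)
4∈{4}, 1∈{1}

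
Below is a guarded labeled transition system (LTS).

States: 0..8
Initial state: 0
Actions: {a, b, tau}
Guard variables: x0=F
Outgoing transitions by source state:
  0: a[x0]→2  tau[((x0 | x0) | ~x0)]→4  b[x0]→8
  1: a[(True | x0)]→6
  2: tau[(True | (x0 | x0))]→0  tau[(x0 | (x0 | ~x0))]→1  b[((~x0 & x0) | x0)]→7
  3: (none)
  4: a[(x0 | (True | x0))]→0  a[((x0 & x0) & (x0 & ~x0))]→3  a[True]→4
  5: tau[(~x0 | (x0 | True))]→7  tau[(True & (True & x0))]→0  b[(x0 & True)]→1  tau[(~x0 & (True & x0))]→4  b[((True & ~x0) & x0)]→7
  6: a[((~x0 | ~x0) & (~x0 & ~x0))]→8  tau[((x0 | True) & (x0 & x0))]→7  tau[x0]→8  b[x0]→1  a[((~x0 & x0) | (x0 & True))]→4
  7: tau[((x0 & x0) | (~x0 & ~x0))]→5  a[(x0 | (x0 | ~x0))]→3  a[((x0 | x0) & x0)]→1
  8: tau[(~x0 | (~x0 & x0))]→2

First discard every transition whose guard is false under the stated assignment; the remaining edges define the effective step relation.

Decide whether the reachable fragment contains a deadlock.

Answer: DEADLOCK-FREE

Trace:
Reach set: {0,4}
  0: tau→4  [1 exit(s)]
  4: a→0  a→4  [2 exit(s)]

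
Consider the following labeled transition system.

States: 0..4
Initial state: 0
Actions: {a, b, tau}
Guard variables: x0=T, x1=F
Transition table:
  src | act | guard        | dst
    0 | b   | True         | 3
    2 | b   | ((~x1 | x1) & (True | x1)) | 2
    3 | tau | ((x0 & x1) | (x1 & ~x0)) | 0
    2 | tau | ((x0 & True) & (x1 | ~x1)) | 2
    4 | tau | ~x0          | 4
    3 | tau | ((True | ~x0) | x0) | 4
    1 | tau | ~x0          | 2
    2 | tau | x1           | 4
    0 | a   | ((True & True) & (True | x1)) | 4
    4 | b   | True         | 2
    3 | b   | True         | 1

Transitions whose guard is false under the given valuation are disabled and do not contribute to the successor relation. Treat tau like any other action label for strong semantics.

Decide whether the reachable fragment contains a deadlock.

Answer: DEADLOCK at state 1

Working:
R = {0,1,2,3,4}
  0: a→4  b→3  [2 exit(s)]
  1: ∅  [STUCK]
  2: b→2  tau→2  [2 exit(s)]
  3: b→1  tau→4  [2 exit(s)]
  4: b→2  [1 exit(s)]
trace reaching 1: b·b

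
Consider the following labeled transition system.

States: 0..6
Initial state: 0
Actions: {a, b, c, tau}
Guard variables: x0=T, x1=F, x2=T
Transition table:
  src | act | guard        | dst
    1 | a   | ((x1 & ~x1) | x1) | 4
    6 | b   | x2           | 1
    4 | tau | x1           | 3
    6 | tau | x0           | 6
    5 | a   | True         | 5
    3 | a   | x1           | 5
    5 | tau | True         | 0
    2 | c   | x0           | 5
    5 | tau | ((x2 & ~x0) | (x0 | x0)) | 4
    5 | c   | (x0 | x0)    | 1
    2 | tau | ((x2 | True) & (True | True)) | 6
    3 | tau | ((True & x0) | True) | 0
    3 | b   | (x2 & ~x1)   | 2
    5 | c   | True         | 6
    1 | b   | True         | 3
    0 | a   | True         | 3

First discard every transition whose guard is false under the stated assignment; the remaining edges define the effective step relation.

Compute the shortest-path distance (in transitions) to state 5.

Answer: 3

Analysis:
Layered search for 5:
  depth 0: {0}
  depth 1: {3}
  depth 2: {2}
  depth 3: {5,6}
5 enters at depth 3; path a·b·c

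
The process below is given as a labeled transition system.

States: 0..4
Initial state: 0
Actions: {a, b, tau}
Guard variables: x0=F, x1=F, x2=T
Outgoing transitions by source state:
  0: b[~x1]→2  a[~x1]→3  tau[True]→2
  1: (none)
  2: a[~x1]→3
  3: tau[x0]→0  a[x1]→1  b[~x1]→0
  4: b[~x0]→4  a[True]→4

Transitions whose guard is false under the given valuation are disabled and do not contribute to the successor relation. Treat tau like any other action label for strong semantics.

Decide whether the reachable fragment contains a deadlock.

Answer: DEADLOCK-FREE

Analysis:
Reachable = {0,2,3}
  0: a→3  b→2  tau→2  [deg 3]
  2: a→3  [deg 1]
  3: b→0  [deg 1]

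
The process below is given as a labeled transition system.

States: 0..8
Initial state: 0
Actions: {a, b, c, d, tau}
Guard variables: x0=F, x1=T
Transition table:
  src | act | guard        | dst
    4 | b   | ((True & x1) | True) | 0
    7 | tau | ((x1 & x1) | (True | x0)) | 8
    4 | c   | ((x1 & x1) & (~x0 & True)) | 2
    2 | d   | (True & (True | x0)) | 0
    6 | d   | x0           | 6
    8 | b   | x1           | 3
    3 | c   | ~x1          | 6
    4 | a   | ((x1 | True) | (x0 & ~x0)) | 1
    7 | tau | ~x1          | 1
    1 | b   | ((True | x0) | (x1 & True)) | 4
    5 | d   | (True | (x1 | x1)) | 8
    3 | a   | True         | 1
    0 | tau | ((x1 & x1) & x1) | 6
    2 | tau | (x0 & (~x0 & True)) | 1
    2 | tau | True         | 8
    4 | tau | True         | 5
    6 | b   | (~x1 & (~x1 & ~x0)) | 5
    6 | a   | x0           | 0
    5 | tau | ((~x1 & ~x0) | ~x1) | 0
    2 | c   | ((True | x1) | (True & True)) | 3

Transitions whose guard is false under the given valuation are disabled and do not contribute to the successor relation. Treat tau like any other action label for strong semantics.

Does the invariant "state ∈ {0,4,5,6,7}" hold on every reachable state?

Safe = {0,4,5,6,7}
Reach set: {0,6}
  0: safe
  6: safe

Answer: INVARIANT HOLDS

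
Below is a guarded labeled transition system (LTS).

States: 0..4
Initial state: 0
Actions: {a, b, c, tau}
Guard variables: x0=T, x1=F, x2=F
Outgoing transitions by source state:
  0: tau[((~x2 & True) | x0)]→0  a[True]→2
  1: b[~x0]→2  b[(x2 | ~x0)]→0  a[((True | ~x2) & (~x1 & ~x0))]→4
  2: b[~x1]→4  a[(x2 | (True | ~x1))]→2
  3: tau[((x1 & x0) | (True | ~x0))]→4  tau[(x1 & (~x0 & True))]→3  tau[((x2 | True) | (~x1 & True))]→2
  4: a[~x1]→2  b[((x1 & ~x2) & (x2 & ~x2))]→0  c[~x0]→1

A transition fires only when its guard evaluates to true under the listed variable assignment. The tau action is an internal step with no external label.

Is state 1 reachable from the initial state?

Answer: UNREACHABLE

Trace:
Guard filter leaves 7 enabled edge(s).
depth 0: {0}
depth 1: {2}  cumulative {0,2}
depth 2: {4}  cumulative {0,2,4}
Reach set: {0,2,4}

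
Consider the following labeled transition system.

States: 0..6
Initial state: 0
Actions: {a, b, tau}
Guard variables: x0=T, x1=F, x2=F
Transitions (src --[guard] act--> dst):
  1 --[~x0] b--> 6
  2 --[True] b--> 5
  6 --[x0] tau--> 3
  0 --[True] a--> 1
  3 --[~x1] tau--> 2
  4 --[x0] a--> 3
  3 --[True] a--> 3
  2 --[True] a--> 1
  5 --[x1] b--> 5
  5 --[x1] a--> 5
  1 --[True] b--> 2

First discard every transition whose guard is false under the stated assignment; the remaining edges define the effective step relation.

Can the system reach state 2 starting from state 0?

After dropping false guards: 8 live edges.
L0 = {0}
L1 = {1}  total {0,1}
L2 = {2}  total {0,1,2}
L3 = {5}  total {0,1,2,5}
Reachable = {0,1,2,5}
witness 2: a·b

Answer: REACHABLE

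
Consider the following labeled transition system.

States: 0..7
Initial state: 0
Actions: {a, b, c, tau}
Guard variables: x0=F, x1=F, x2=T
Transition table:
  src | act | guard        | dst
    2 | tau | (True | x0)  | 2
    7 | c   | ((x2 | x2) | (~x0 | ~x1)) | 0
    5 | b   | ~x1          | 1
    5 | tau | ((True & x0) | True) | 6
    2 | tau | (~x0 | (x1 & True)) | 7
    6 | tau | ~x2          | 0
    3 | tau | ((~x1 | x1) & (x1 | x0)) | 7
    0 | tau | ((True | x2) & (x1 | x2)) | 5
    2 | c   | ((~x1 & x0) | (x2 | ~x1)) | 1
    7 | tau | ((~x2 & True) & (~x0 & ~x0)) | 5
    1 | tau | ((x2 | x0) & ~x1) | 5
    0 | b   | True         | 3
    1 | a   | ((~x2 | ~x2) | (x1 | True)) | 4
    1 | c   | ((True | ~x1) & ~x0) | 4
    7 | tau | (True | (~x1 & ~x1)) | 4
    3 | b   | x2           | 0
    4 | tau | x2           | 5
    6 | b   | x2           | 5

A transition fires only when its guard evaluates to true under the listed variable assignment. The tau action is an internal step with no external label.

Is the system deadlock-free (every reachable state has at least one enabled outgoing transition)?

Reachable = {0,1,3,4,5,6}
  0: b→3  tau→5  [2 exit(s)]
  1: a→4  c→4  tau→5  [3 exit(s)]
  3: b→0  [1 exit(s)]
  4: tau→5  [1 exit(s)]
  5: b→1  tau→6  [2 exit(s)]
  6: b→5  [1 exit(s)]

Answer: DEADLOCK-FREE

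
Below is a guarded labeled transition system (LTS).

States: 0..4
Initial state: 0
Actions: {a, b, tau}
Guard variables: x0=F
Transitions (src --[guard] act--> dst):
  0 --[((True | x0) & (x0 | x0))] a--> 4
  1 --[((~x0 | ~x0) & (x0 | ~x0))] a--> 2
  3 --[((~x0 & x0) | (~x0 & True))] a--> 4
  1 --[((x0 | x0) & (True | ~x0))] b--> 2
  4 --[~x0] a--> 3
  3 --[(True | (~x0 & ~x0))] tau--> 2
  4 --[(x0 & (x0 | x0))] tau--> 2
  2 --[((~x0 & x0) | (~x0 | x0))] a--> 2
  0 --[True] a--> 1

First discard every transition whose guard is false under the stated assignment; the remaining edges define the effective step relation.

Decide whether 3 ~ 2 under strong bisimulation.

Bisimulation quotient by refinement:
  π0 = {{0,1,2,3,4}}
  π1 = {{0,1,2,4},{3}}
  π2 = {{0,1,2},{3},{4}}
3 equivalence class(es) (converged in 3)
class of 3: {3}; class of 2: {0,1,2}

Answer: NOT BISIMILAR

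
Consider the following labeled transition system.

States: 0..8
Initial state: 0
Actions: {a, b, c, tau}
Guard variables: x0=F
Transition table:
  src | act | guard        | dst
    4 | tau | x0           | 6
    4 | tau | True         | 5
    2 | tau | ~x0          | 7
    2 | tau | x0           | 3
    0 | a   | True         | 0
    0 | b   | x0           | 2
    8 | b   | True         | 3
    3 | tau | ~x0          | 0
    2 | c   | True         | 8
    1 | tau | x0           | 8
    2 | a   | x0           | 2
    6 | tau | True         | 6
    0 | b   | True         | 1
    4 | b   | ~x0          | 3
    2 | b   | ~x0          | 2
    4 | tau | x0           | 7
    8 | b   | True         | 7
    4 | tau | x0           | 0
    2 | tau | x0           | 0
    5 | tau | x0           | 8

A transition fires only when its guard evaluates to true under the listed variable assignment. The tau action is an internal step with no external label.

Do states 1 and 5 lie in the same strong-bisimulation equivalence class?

Bisimulation quotient by refinement:
  P[0] = {{0,1,2,3,4,5,6,7,8}}
  P[1] = {{0},{1,5,7},{2},{3,6},{4},{8}}
  P[2] = {{0},{1,5,7},{2},{3},{4},{6},{8}}
Fixed point at round 3; 7 class(es).
[1]={1,5,7}  [5]={1,5,7}

Answer: BISIMILAR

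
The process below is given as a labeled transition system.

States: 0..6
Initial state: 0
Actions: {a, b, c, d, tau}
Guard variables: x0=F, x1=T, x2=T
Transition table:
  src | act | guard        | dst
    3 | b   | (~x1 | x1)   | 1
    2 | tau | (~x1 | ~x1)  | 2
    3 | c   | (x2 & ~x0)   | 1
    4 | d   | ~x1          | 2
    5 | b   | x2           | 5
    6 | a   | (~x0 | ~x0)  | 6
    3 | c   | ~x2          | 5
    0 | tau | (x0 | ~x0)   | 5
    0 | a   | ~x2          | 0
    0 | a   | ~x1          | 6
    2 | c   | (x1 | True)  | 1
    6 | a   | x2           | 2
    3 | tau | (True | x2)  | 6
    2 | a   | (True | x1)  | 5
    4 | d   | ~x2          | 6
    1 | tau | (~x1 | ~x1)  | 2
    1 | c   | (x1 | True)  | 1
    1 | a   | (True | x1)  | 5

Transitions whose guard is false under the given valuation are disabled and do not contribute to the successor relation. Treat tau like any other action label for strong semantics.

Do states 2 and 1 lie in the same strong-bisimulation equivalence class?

Answer: BISIMILAR

Analysis:
Refine partition for ~:
  π0 = {{0,1,2,3,4,5,6}}
  π1 = {{0},{1,2},{3},{4},{5},{6}}
Fixed point at round 2; 6 class(es).
[2]={1,2}  [1]={1,2}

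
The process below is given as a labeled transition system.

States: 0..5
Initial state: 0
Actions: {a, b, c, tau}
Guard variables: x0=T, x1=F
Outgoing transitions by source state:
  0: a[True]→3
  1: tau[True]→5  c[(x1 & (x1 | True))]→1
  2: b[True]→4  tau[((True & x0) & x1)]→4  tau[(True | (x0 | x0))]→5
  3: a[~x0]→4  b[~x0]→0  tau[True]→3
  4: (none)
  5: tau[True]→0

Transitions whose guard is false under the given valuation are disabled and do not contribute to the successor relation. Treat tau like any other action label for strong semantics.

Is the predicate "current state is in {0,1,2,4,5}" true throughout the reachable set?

Answer: INVARIANT VIOLATED at state 3

Analysis:
Inv-set: {0,1,2,4,5}
R = {0,3}
  0: safe
  3: ✗ unsafe
counterexample path to 3: a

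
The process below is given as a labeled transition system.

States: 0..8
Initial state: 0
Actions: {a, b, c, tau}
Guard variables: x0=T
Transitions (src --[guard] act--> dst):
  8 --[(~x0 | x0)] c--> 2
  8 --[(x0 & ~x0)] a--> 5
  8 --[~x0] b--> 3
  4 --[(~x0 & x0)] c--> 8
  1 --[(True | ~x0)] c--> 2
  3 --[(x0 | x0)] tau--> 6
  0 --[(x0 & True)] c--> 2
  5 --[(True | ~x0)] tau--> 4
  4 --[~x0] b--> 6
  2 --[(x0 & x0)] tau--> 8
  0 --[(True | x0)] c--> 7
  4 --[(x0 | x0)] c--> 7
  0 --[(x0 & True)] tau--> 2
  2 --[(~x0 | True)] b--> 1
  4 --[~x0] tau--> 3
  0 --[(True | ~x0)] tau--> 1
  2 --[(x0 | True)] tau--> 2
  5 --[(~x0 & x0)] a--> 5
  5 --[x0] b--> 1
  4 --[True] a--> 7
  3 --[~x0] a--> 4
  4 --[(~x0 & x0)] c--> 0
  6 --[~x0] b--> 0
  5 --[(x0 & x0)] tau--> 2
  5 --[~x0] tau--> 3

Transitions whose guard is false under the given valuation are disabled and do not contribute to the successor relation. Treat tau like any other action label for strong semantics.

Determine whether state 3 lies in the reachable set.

15 transition(s) survive guard evaluation.
depth 0: {0}
depth 1: {1,2,7}  cumulative {0,1,2,7}
depth 2: {8}  cumulative {0,1,2,7,8}
Reach set: {0,1,2,7,8}

Answer: UNREACHABLE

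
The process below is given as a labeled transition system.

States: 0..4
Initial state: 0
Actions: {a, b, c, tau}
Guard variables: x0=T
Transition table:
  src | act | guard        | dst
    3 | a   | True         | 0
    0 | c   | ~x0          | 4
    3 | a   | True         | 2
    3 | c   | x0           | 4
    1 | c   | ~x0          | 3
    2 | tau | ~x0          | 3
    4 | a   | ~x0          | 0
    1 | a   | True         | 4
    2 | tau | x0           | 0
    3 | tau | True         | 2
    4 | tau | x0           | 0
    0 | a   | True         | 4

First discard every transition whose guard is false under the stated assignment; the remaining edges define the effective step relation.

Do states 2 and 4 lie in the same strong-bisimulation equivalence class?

Answer: BISIMILAR

Trace:
Compute ~ classes (split until stable):
  π0 = {{0,1,2,3,4}}
  π1 = {{0,1},{2,4},{3}}
stable after 2 split(s): 3 block(s)
[2]={2,4}  [4]={2,4}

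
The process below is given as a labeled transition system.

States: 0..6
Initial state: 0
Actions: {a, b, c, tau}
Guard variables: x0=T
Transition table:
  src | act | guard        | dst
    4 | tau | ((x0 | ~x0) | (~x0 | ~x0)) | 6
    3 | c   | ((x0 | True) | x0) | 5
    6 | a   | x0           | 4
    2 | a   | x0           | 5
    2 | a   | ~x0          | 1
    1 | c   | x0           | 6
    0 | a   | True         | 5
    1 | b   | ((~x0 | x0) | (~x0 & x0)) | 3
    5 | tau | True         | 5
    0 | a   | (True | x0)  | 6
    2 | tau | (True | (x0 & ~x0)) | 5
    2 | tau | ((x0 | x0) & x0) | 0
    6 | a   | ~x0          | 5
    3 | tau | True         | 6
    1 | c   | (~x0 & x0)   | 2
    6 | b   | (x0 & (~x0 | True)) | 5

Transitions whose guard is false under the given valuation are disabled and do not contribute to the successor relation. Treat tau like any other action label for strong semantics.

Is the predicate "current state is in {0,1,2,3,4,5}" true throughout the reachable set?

Allowed set {0,1,2,3,4,5}
Reach set: {0,4,5,6}
  0: ✓
  4: ✓
  5: ✓
  6: outside
reach 6 via a — violates

Answer: INVARIANT VIOLATED at state 6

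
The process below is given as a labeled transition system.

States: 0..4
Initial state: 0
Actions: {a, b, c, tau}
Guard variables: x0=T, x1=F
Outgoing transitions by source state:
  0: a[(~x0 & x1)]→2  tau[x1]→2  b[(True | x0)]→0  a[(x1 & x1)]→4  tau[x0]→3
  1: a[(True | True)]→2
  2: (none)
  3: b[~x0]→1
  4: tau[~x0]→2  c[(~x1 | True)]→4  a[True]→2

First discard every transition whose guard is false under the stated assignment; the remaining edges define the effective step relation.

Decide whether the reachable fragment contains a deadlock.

Answer: DEADLOCK at state 3

Working:
Reachable = {0,3}
  0: b→0  tau→3  [deg 2]
  3: ∅  [deadlock]
trace reaching 3: tau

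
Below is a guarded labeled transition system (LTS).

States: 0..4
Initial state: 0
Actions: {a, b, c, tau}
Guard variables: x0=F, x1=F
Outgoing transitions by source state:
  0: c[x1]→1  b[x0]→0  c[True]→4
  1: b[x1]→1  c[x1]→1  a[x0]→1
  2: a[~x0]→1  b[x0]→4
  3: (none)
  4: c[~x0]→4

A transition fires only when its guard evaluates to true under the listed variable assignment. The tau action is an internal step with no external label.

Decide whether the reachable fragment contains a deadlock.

Answer: DEADLOCK-FREE

Working:
R = {0,4}
  0: c→4  [deg 1]
  4: c→4  [deg 1]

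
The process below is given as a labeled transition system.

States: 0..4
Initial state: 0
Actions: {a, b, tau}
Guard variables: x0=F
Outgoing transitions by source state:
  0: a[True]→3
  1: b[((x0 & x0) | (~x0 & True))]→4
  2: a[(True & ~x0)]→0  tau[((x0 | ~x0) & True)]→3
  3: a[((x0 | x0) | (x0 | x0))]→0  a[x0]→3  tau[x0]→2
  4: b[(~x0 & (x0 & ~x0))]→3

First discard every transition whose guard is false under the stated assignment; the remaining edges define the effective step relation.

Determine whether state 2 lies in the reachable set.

Answer: UNREACHABLE

Trace:
4 transition(s) survive guard evaluation.
Layer 0: {0}
Layer 1: {3}  total {0,3}
Reachable = {0,3}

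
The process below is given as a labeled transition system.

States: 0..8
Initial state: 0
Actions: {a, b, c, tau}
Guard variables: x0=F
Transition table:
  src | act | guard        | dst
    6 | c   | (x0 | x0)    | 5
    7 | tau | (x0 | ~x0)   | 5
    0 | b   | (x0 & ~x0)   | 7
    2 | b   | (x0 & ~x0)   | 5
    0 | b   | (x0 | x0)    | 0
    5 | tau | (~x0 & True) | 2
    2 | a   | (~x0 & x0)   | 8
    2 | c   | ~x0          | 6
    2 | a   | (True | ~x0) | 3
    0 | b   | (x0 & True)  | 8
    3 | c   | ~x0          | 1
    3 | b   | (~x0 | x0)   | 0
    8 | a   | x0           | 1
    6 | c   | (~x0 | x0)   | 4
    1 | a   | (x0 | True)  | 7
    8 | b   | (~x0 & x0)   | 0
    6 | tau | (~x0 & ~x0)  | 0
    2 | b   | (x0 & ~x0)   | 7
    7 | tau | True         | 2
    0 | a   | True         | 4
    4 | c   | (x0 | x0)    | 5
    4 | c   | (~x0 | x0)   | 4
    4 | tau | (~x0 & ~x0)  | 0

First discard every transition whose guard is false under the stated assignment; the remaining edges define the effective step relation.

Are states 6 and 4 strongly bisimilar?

Refine partition for ~:
  P[0] = {{0,1,2,3,4,5,6,7,8}}
  P[1] = {{0,1},{2},{3},{4,6},{5,7},{8}}
  P[2] = {{0},{1},{2},{3},{4,6},{5},{7},{8}}
stable after 3 split(s): 8 block(s)
[6]={4,6}  [4]={4,6}

Answer: BISIMILAR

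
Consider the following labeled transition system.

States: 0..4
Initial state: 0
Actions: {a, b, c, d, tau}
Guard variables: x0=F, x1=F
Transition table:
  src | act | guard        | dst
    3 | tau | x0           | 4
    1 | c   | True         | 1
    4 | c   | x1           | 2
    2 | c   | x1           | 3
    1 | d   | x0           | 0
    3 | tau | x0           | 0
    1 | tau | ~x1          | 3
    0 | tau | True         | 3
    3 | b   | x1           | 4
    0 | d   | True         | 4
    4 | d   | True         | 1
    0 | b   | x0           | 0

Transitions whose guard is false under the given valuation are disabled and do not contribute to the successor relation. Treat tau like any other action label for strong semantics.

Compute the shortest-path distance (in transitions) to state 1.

Breadth-first toward 1:
  L0 = {0}
  L1 = {3,4}
  L2 = {1}
depth(1)=2, e.g. d·d

Answer: 2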